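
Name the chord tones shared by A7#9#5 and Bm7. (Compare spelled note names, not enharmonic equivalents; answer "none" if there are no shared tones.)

A

A7#9#5 = A, C#, E#, G, B#.
Bm7 = B, D, F#, A.
Shared: A.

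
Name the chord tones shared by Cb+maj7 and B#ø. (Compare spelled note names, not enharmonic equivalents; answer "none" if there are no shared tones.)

Cb+maj7 = Cb, Eb, G, Bb.
B#ø = B#, D#, F#, A#.
Shared: none.

none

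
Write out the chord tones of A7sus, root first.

Root A, quality dominant seventh suspended fourth:
root → A
4th (perfect 4th) → D
5th (perfect 5th) → E
7th (minor 7th) → G

A  D  E  G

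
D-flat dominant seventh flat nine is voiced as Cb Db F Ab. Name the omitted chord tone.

D-flat dominant seventh flat nine = Db, F, Ab, Cb, Ebb. The voicing lacks the 9th (minor 9th), Ebb.

Ebb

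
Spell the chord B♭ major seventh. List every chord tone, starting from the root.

B-flat, D, F, A

Root B-flat, quality major seventh:
root → B-flat
3rd (major 3rd) → D
5th (perfect 5th) → F
7th (major 7th) → A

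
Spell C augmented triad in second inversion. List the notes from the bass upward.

G#, C, E

C augmented triad = C–E–G#; second inversion → fifth (G#) lowest.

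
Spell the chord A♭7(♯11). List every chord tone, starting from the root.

Root A♭, quality dominant seventh sharp eleven:
Root: A♭
Major 3rd (3rd): C
Perfect 5th (5th): E♭
Minor 7th (7th): G♭
Augmented 11th (11th): D

A♭ – C – E♭ – G♭ – D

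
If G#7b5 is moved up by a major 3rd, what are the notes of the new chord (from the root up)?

Transposed root: G# → B# (major 3rd up). So we spell B# dominant seventh flat five:
- root: B#
- major 3rd: D##
- diminished 5th: F#
- minor 7th: A#

B#, D##, F#, A#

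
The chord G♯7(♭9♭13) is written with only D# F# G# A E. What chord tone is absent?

B#

G♯7(♭9♭13) = G#, B#, D#, F#, A, E. The voicing lacks the 3rd (major 3rd), B#.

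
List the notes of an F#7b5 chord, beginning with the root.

Root F#, quality dominant seventh flat five:
F# — root
A# — major 3rd
C — diminished 5th
E — minor 7th

F#, A#, C, E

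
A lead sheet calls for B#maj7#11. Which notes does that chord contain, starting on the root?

Root B#, quality major seventh sharp eleven:
Root: B#
Major 3rd (3rd): D##
Perfect 5th (5th): F##
Major 7th (7th): A##
Augmented 11th (11th): E##

B# – D## – F## – A## – E##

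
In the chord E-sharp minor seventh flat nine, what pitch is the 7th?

E-sharp minor seventh flat nine is built on E#; its 7th is a minor 7th above the root.
A seventh above E uses the letter D, and the minor 7th above E# is D#.

D#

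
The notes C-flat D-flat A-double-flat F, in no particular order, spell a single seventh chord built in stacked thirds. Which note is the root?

D-flat

Stacking in thirds gives D-flat – F – A-double-flat – C-flat, so D-flat is the root — D-flat dominant seventh flat five.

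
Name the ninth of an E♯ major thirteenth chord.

F##

Root of E♯ major thirteenth = E#. The 9th is a major 9th: E# up a major 9th → F##.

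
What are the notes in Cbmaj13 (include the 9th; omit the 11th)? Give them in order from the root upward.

Cb Eb Gb Bb Db Ab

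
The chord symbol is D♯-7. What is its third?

F♯

D♯-7 is built on D♯; its 3rd is a minor 3rd above the root.
A third above D uses the letter F, and the minor 3rd above D♯ is F♯.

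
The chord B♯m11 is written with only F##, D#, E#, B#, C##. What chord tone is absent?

B♯m11 = B#, D#, F##, A#, C##, E#. The voicing lacks the 7th (minor 7th), A#.

A#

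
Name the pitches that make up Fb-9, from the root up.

Fb, Abb, Cb, Ebb, Gb

Fb-9: minor ninth on Fb.
- root: Fb
- minor 3rd: Abb
- perfect 5th: Cb
- minor 7th: Ebb
- major 9th: Gb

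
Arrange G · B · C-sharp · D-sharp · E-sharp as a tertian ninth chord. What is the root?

C-sharp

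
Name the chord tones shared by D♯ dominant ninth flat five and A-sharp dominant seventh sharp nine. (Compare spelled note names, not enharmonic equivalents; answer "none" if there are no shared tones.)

E-sharp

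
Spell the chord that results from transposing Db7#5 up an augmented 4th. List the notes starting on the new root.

G, B, D#, F

Db up an augmented 4th → G. New chord: G augmented seventh.
root → G
3rd (major 3rd) → B
5th (augmented 5th) → D#
7th (minor 7th) → F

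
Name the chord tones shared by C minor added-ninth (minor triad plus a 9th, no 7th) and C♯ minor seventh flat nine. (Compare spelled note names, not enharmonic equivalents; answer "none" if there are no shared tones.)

D

C minor added-ninth = C, E-flat, G, D.
C♯ minor seventh flat nine = C-sharp, E, G-sharp, B, D.
Shared: D.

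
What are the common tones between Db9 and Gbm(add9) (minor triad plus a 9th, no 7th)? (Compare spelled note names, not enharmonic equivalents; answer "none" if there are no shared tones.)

Db9: Db F Ab Cb Eb
Gbm(add9): Gb Bbb Db Ab
Common to both → Db, Ab.

Db Ab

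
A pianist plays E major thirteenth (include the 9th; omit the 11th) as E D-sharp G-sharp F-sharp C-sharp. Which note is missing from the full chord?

B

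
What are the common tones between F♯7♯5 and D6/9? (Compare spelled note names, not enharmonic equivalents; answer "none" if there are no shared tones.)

F#  E

F♯7♯5 = F#, A#, C##, E.
D6/9 = D, F#, A, B, E.
Shared: F#, E.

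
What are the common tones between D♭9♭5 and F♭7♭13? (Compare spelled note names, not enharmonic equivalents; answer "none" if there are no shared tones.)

D♭9♭5: Db F Abb Cb Eb
F♭7♭13: Fb Ab Cb Ebb Dbb
Common to both → Cb.

Cb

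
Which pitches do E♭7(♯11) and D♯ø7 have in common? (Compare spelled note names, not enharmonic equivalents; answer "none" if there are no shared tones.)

A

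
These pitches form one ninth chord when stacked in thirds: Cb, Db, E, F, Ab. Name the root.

Arranged so that each adjacent pair is a third by letter name: Db – F – Ab – Cb – E.
The bottom of that stack, Db, is the root (this is Db dominant seventh sharp nine).

Db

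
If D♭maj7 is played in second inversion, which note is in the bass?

D♭maj7 = Db–F–Ab–C. Second inversion → fifth in the bass = Ab.

Ab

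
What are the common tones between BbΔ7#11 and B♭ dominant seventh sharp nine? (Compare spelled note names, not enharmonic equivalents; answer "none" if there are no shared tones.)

BbΔ7#11 = Bb, D, F, A, E.
B♭ dominant seventh sharp nine = Bb, D, F, Ab, C#.
Shared: Bb, D, F.

Bb – D – F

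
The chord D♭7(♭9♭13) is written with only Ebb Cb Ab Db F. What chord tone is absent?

D♭7(♭9♭13) = Db, F, Ab, Cb, Ebb, Bbb. The voicing lacks the 13th (minor 13th), Bbb.

Bbb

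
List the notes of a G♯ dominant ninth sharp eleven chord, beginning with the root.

Root G-sharp, quality dominant ninth sharp eleven:
Root: G-sharp
Major 3rd (3rd): B-sharp
Perfect 5th (5th): D-sharp
Minor 7th (7th): F-sharp
Major 9th (9th): A-sharp
Augmented 11th (11th): C-double-sharp

G-sharp, B-sharp, D-sharp, F-sharp, A-sharp, C-double-sharp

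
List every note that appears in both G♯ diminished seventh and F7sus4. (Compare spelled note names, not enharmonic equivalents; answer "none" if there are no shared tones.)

F

G♯ diminished seventh = G#, B, D, F.
F7sus4 = F, Bb, C, Eb.
Shared: F.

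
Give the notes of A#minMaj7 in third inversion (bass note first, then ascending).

In root position, A#minMaj7 is A#–C#–E#–G##.
Third inversion puts the seventh (G##) in the bass.

G##, A#, C#, E#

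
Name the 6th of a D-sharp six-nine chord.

D-sharp six-nine is built on D#; its 6th is a major 6th above the root.
A sixth above D uses the letter B, and the major 6th above D# is B#.

B#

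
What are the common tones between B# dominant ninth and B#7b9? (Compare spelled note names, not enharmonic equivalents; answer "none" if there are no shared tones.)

B# dominant ninth = B#, D##, F##, A#, C##.
B#7b9 = B#, D##, F##, A#, C#.
Shared: B#, D##, F##, A#.

B#, D##, F##, A#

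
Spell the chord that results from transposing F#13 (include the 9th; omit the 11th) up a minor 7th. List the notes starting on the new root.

E, G♯, B, D, F♯, C♯

F♯ up a minor 7th → E. New chord: E dominant thirteenth.
E — root
G♯ — major 3rd
B — perfect 5th
D — minor 7th
F♯ — major 9th
C♯ — major 13th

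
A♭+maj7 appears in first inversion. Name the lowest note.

C

A♭+maj7 in root position is Ab–C–E–G.
First inversion places the third in the bass, which is C.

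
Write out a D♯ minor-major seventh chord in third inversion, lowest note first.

C-double-sharp, D-sharp, F-sharp, A-sharp

In root position, D♯ minor-major seventh is D-sharp–F-sharp–A-sharp–C-double-sharp.
Third inversion puts the seventh (C-double-sharp) in the bass.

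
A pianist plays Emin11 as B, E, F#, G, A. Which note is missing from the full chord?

D

The full Emin11 chord is E, G, B, D, F#, A.
Comparing with the voicing, the minor 7th (7th) — D — is absent.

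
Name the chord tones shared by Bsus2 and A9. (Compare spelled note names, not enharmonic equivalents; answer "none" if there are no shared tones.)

B, C♯

Bsus2 = B, C♯, F♯.
A9 = A, C♯, E, G, B.
Shared: B, C♯.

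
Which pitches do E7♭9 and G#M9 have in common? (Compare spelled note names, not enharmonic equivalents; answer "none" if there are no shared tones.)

G#

E7♭9: E G# B D F
G#M9: G# B# D# F## A#
Common to both → G#.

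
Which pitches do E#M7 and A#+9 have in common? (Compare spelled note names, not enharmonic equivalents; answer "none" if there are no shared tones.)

B#

E#M7 = E#, G##, B#, D##.
A#+9 = A#, C##, E##, G#, B#.
Shared: B#.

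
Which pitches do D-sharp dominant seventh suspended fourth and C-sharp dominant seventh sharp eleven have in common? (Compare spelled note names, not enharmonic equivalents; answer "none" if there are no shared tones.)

G-sharp, C-sharp

D-sharp dominant seventh suspended fourth: D-sharp G-sharp A-sharp C-sharp
C-sharp dominant seventh sharp eleven: C-sharp E-sharp G-sharp B F-double-sharp
Common to both → G-sharp, C-sharp.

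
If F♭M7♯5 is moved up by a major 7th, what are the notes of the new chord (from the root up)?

Eb – G – B – D

Transposed root: Fb → Eb (major 7th up). So we spell Eb augmented major seventh:
Eb — root
G — major 3rd
B — augmented 5th
D — major 7th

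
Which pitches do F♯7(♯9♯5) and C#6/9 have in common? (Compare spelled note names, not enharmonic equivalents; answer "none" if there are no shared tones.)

A♯

F♯7(♯9♯5): F♯ A♯ C𝄪 E G𝄪
C#6/9: C♯ E♯ G♯ A♯ D♯
Common to both → A♯.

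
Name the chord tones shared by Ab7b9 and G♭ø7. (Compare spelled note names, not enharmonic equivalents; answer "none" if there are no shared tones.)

Ab7b9: Ab C Eb Gb Bbb
G♭ø7: Gb Bbb Dbb Fb
Common to both → Gb, Bbb.

Gb, Bbb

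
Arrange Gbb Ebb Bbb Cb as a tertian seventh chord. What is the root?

Stacking in thirds gives Cb – Ebb – Gbb – Bbb, so Cb is the root — Cb half-diminished seventh.

Cb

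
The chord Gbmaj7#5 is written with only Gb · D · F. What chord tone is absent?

The full Gbmaj7#5 chord is Gb, Bb, D, F.
Comparing with the voicing, the major 3rd (3rd) — Bb — is absent.

Bb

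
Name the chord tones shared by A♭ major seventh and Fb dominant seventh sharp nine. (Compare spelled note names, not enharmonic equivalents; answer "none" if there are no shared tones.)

A-flat – G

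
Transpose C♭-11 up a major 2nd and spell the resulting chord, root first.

Db Fb Ab Cb Eb Gb

Transposed root: Cb → Db (major 2nd up). So we spell Db minor eleventh:
Db — root
Fb — minor 3rd
Ab — perfect 5th
Cb — minor 7th
Eb — major 9th
Gb — perfect 11th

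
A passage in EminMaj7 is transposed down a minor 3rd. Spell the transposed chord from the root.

Transposed root: E → C# (minor 3rd down). So we spell C# minor-major seventh:
C# — root
E — minor 3rd
G# — perfect 5th
B# — major 7th

C#  E  G#  B#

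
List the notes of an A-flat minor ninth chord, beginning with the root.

A♭, C♭, E♭, G♭, B♭

A-flat minor ninth is a minor ninth built on A♭.
A♭ — root
C♭ — minor 3rd
E♭ — perfect 5th
G♭ — minor 7th
B♭ — major 9th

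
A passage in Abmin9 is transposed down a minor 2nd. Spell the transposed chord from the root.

G, Bb, D, F, A

Transposed root: Ab → G (minor 2nd down). So we spell G minor ninth:
- root: G
- minor 3rd: Bb
- perfect 5th: D
- minor 7th: F
- major 9th: A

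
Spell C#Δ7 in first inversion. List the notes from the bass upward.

E#  G#  B#  C#

In root position, C#Δ7 is C#–E#–G#–B#.
First inversion puts the third (E#) in the bass.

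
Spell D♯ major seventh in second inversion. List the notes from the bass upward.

A-sharp C-double-sharp D-sharp F-double-sharp

In root position, D♯ major seventh is D-sharp–F-double-sharp–A-sharp–C-double-sharp.
Second inversion puts the fifth (A-sharp) in the bass.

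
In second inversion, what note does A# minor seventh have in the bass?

A# minor seventh in root position is A-sharp–C-sharp–E-sharp–G-sharp.
Second inversion places the fifth in the bass, which is E-sharp.

E-sharp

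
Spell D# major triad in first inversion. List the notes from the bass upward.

F##  A#  D#

D# major triad = D#–F##–A#; first inversion → third (F##) lowest.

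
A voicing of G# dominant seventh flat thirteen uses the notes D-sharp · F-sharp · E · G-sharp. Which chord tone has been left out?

B-sharp

The full G# dominant seventh flat thirteen chord is G-sharp, B-sharp, D-sharp, F-sharp, E.
Comparing with the voicing, the major 3rd (3rd) — B-sharp — is absent.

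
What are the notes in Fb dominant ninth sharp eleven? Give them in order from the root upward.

F-flat A-flat C-flat E-double-flat G-flat B-flat

Fb dominant ninth sharp eleven: dominant ninth sharp eleven on F-flat.
root → F-flat
3rd (major 3rd) → A-flat
5th (perfect 5th) → C-flat
7th (minor 7th) → E-double-flat
9th (major 9th) → G-flat
11th (augmented 11th) → B-flat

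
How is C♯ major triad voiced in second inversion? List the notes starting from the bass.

G-sharp, C-sharp, E-sharp

C♯ major triad = C-sharp–E-sharp–G-sharp; second inversion → fifth (G-sharp) lowest.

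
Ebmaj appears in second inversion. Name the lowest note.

Bb

Ebmaj = Eb–G–Bb. Second inversion → fifth in the bass = Bb.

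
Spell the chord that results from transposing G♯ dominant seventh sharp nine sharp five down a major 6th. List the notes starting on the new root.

B D-sharp F-double-sharp A C-double-sharp

A major 6th down from G-sharp is B, so the new chord is B dominant seventh sharp nine sharp five.
- root: B
- major 3rd: D-sharp
- augmented 5th: F-double-sharp
- minor 7th: A
- augmented 9th: C-double-sharp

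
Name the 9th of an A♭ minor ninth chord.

A♭ minor ninth is built on Ab; its 9th is a major 9th above the root.
A second above A uses the letter B, and the major 9th above Ab is Bb.

Bb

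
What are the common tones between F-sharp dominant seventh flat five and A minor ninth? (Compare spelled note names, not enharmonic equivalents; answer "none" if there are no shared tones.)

C E

F-sharp dominant seventh flat five = F-sharp, A-sharp, C, E.
A minor ninth = A, C, E, G, B.
Shared: C, E.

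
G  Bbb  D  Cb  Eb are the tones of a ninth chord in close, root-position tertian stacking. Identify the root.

Cb

Stacking in thirds gives Cb – Eb – G – Bbb – D, so Cb is the root — Cb dominant seventh sharp nine sharp five.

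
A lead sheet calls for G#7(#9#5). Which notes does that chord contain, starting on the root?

G# B# D## F# A##

Root G#, quality dominant seventh sharp nine sharp five:
G# — root
B# — major 3rd
D## — augmented 5th
F# — minor 7th
A## — augmented 9th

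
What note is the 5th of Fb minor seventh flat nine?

Cb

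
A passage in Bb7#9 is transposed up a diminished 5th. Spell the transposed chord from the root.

F♭ A♭ C♭ E𝄫 G

A diminished 5th up from B♭ is F♭, so the new chord is F♭ dominant seventh sharp nine.
root → F♭
3rd (major 3rd) → A♭
5th (perfect 5th) → C♭
7th (minor 7th) → E𝄫
9th (augmented 9th) → G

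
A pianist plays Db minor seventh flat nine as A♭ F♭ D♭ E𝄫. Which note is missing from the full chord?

Db minor seventh flat nine = D♭, F♭, A♭, C♭, E𝄫. The voicing lacks the 7th (minor 7th), C♭.

C♭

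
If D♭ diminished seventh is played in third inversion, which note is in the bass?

D♭ diminished seventh in root position is D-flat–F-flat–A-double-flat–C-double-flat.
Third inversion places the seventh in the bass, which is C-double-flat.

C-double-flat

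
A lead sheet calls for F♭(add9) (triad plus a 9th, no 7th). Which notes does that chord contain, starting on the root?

Fb – Ab – Cb – Gb

F♭(add9): added-ninth on Fb.
- root: Fb
- major 3rd: Ab
- perfect 5th: Cb
- major 9th: Gb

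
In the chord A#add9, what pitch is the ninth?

A#add9 is built on A#; its 9th is a major 9th above the root.
A second above A uses the letter B, and the major 9th above A# is B#.

B#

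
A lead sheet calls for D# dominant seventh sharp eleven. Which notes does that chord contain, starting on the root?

D♯, F𝄪, A♯, C♯, G𝄪

D# dominant seventh sharp eleven: dominant seventh sharp eleven on D♯.
D♯ — root
F𝄪 — major 3rd
A♯ — perfect 5th
C♯ — minor 7th
G𝄪 — augmented 11th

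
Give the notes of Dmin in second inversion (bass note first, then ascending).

A D F

Dmin = D–F–A; second inversion → fifth (A) lowest.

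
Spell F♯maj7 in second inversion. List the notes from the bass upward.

C# – E# – F# – A#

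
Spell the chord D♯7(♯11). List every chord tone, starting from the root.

D# F## A# C# G##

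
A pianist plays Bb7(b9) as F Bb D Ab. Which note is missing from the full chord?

The full Bb7(b9) chord is Bb, D, F, Ab, Cb.
Comparing with the voicing, the minor 9th (9th) — Cb — is absent.

Cb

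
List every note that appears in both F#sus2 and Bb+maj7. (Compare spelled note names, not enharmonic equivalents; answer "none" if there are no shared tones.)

F#sus2 = F#, G#, C#.
Bb+maj7 = Bb, D, F#, A.
Shared: F#.

F#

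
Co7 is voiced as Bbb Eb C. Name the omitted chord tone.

Gb

Co7 = C, Eb, Gb, Bbb. The voicing lacks the 5th (diminished 5th), Gb.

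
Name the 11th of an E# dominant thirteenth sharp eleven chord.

A##

E# dominant thirteenth sharp eleven is built on E#; its 11th is an augmented 11th above the root.
A fourth above E uses the letter A, and the augmented 11th above E# is A##.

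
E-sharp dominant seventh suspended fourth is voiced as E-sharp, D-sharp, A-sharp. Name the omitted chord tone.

B-sharp

The full E-sharp dominant seventh suspended fourth chord is E-sharp, A-sharp, B-sharp, D-sharp.
Comparing with the voicing, the perfect 5th (5th) — B-sharp — is absent.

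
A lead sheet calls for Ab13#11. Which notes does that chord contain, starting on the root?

Root Ab, quality dominant thirteenth sharp eleven:
Root: Ab
Major 3rd (3rd): C
Perfect 5th (5th): Eb
Minor 7th (7th): Gb
Major 9th (9th): Bb
Augmented 11th (11th): D
Major 13th (13th): F

Ab, C, Eb, Gb, Bb, D, F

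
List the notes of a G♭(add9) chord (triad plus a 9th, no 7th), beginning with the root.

Gb Bb Db Ab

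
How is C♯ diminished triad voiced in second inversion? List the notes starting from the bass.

In root position, C♯ diminished triad is C-sharp–E–G.
Second inversion puts the fifth (G) in the bass.

G, C-sharp, E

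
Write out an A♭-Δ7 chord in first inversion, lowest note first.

Cb, Eb, G, Ab

A♭-Δ7 = Ab–Cb–Eb–G; first inversion → third (Cb) lowest.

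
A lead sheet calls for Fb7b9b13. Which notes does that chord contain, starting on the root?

Fb, Ab, Cb, Ebb, Gbb, Dbb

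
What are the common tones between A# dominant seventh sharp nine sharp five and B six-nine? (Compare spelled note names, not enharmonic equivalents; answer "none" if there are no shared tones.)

A# dominant seventh sharp nine sharp five: A# C## E## G# B##
B six-nine: B D# F# G# C#
Common to both → G#.

G#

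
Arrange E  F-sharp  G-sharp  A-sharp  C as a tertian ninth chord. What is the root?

F-sharp

Arranged so that each adjacent pair is a third by letter name: F-sharp – A-sharp – C – E – G-sharp.
The bottom of that stack, F-sharp, is the root (this is F-sharp dominant ninth flat five).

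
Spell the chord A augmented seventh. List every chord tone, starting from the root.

A augmented seventh: augmented seventh on A.
Root: A
Major 3rd (3rd): C-sharp
Augmented 5th (5th): E-sharp
Minor 7th (7th): G

A C-sharp E-sharp G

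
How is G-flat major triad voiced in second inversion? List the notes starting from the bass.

G-flat major triad = Gb–Bb–Db; second inversion → fifth (Db) lowest.

Db Gb Bb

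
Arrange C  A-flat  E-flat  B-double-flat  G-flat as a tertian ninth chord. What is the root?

A-flat

Arranged so that each adjacent pair is a third by letter name: A-flat – C – E-flat – G-flat – B-double-flat.
The bottom of that stack, A-flat, is the root (this is A-flat dominant seventh flat nine).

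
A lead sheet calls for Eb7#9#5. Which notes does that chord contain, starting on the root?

Eb7#9#5: dominant seventh sharp nine sharp five on Eb.
Eb — root
G — major 3rd
B — augmented 5th
Db — minor 7th
F# — augmented 9th

Eb G B Db F#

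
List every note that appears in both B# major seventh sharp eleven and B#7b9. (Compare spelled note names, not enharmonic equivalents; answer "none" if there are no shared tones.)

B# D## F##

B# major seventh sharp eleven = B#, D##, F##, A##, E##.
B#7b9 = B#, D##, F##, A#, C#.
Shared: B#, D##, F##.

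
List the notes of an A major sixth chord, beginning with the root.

A, C-sharp, E, F-sharp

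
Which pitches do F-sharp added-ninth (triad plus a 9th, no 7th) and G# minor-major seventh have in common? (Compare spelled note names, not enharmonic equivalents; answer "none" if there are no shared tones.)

F-sharp added-ninth: F-sharp A-sharp C-sharp G-sharp
G# minor-major seventh: G-sharp B D-sharp F-double-sharp
Common to both → G-sharp.

G-sharp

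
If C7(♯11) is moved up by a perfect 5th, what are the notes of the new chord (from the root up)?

A perfect 5th up from C is G, so the new chord is G dominant seventh sharp eleven.
- root: G
- major 3rd: B
- perfect 5th: D
- minor 7th: F
- augmented 11th: C#

G B D F C#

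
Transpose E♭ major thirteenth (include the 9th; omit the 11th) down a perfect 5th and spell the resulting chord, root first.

A-flat, C, E-flat, G, B-flat, F

E-flat down a perfect 5th → A-flat. New chord: A-flat major thirteenth.
root → A-flat
3rd (major 3rd) → C
5th (perfect 5th) → E-flat
7th (major 7th) → G
9th (major 9th) → B-flat
13th (major 13th) → F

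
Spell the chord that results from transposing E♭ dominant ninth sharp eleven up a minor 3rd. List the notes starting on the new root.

E-flat up a minor 3rd → G-flat. New chord: G-flat dominant ninth sharp eleven.
root → G-flat
3rd (major 3rd) → B-flat
5th (perfect 5th) → D-flat
7th (minor 7th) → F-flat
9th (major 9th) → A-flat
11th (augmented 11th) → C

G-flat, B-flat, D-flat, F-flat, A-flat, C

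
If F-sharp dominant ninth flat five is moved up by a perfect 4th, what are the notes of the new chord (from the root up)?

Transposed root: F# → B (perfect 4th up). So we spell B dominant ninth flat five:
Root: B
Major 3rd (3rd): D#
Diminished 5th (5th): F
Minor 7th (7th): A
Major 9th (9th): C#

B, D#, F, A, C#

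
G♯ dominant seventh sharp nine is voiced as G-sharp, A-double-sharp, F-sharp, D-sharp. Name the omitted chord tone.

B-sharp

The full G♯ dominant seventh sharp nine chord is G-sharp, B-sharp, D-sharp, F-sharp, A-double-sharp.
Comparing with the voicing, the major 3rd (3rd) — B-sharp — is absent.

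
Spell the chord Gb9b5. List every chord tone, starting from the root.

Gb, Bb, Dbb, Fb, Ab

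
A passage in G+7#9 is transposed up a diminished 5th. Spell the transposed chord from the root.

A diminished 5th up from G is Db, so the new chord is Db dominant seventh sharp nine sharp five.
root → Db
3rd (major 3rd) → F
5th (augmented 5th) → A
7th (minor 7th) → Cb
9th (augmented 9th) → E

Db, F, A, Cb, E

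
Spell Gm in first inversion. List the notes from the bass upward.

Bb, D, G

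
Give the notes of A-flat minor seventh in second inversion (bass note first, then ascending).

In root position, A-flat minor seventh is A-flat–C-flat–E-flat–G-flat.
Second inversion puts the fifth (E-flat) in the bass.

E-flat, G-flat, A-flat, C-flat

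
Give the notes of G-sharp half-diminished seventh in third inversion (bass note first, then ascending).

In root position, G-sharp half-diminished seventh is G#–B–D–F#.
Third inversion puts the seventh (F#) in the bass.

F#, G#, B, D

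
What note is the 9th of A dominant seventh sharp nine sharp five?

Root of A dominant seventh sharp nine sharp five = A. The 9th is an augmented 9th: A up an augmented 9th → B#.

B#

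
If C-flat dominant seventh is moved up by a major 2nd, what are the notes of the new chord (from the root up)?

D-flat, F, A-flat, C-flat

A major 2nd up from C-flat is D-flat, so the new chord is D-flat dominant seventh.
D-flat — root
F — major 3rd
A-flat — perfect 5th
C-flat — minor 7th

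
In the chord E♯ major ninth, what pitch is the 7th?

D##

E♯ major ninth is built on E#; its 7th is a major 7th above the root.
A seventh above E uses the letter D, and the major 7th above E# is D##.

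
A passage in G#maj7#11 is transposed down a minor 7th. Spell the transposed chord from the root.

A♯, C𝄪, E♯, G𝄪, D𝄪

Transposed root: G♯ → A♯ (minor 7th down). So we spell A♯ major seventh sharp eleven:
A♯ — root
C𝄪 — major 3rd
E♯ — perfect 5th
G𝄪 — major 7th
D𝄪 — augmented 11th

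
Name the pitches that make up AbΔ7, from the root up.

Root Ab, quality major seventh:
Root: Ab
Major 3rd (3rd): C
Perfect 5th (5th): Eb
Major 7th (7th): G

Ab  C  Eb  G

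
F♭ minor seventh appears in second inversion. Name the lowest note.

F♭ minor seventh = Fb–Abb–Cb–Ebb. Second inversion → fifth in the bass = Cb.

Cb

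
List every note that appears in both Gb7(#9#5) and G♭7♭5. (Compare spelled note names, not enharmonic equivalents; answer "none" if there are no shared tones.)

Gb, Bb, Fb

Gb7(#9#5): Gb Bb D Fb A
G♭7♭5: Gb Bb Dbb Fb
Common to both → Gb, Bb, Fb.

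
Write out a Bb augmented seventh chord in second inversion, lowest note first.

F-sharp, A-flat, B-flat, D

In root position, Bb augmented seventh is B-flat–D–F-sharp–A-flat.
Second inversion puts the fifth (F-sharp) in the bass.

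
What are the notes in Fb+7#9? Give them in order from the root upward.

F♭ A♭ C E𝄫 G

Fb+7#9 is a dominant seventh sharp nine sharp five built on F♭.
F♭ — root
A♭ — major 3rd
C — augmented 5th
E𝄫 — minor 7th
G — augmented 9th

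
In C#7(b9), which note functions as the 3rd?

Root of C#7(b9) = C#. The 3rd is a major 3rd: C# up a major 3rd → E#.

E#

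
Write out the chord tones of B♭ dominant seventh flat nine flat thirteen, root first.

B♭ dominant seventh flat nine flat thirteen is a dominant seventh flat nine flat thirteen built on B♭.
B♭ — root
D — major 3rd
F — perfect 5th
A♭ — minor 7th
C♭ — minor 9th
G♭ — minor 13th

B♭ D F A♭ C♭ G♭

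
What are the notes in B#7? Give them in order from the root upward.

B#  D##  F##  A#

B#7 is a dominant seventh built on B#.
Root: B#
Major 3rd (3rd): D##
Perfect 5th (5th): F##
Minor 7th (7th): A#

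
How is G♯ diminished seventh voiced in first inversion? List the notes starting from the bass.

In root position, G♯ diminished seventh is G#–B–D–F.
First inversion puts the third (B) in the bass.

B, D, F, G#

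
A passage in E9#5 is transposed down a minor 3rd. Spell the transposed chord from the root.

E down a minor 3rd → C#. New chord: C# dominant ninth sharp five.
C# — root
E# — major 3rd
G## — augmented 5th
B — minor 7th
D# — major 9th

C#, E#, G##, B, D#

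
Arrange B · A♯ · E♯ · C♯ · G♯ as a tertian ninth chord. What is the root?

A♯

Arranged so that each adjacent pair is a third by letter name: A♯ – C♯ – E♯ – G♯ – B.
The bottom of that stack, A♯, is the root (this is A♯ minor seventh flat nine).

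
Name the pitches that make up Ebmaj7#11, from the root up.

Ebmaj7#11: major seventh sharp eleven on Eb.
root → Eb
3rd (major 3rd) → G
5th (perfect 5th) → Bb
7th (major 7th) → D
11th (augmented 11th) → A

Eb G Bb D A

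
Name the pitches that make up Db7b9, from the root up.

Db7b9 is a dominant seventh flat nine built on Db.
- root: Db
- major 3rd: F
- perfect 5th: Ab
- minor 7th: Cb
- minor 9th: Ebb

Db, F, Ab, Cb, Ebb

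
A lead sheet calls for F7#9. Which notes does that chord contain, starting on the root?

F  A  C  E♭  G♯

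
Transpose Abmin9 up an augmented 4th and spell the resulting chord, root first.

D, F, A, C, E

An augmented 4th up from A♭ is D, so the new chord is D minor ninth.
- root: D
- minor 3rd: F
- perfect 5th: A
- minor 7th: C
- major 9th: E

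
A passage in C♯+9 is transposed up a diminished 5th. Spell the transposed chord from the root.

G  B  D#  F  A

Transposed root: C# → G (diminished 5th up). So we spell G dominant ninth sharp five:
root → G
3rd (major 3rd) → B
5th (augmented 5th) → D#
7th (minor 7th) → F
9th (major 9th) → A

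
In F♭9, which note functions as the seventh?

E𝄫

Root of F♭9 = F♭. The 7th is a minor 7th: F♭ up a minor 7th → E𝄫.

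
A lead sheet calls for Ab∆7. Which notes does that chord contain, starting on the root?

Ab, C, Eb, G

Ab∆7: major seventh on Ab.
Ab — root
C — major 3rd
Eb — perfect 5th
G — major 7th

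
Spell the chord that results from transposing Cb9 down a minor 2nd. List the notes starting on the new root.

Bb, D, F, Ab, C

A minor 2nd down from Cb is Bb, so the new chord is Bb dominant ninth.
- root: Bb
- major 3rd: D
- perfect 5th: F
- minor 7th: Ab
- major 9th: C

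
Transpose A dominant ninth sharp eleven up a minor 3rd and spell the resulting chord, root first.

C – E – G – Bb – D – F#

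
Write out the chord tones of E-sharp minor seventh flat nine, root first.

E-sharp – G-sharp – B-sharp – D-sharp – F-sharp

E-sharp minor seventh flat nine is a minor seventh flat nine built on E-sharp.
Root: E-sharp
Minor 3rd (3rd): G-sharp
Perfect 5th (5th): B-sharp
Minor 7th (7th): D-sharp
Minor 9th (9th): F-sharp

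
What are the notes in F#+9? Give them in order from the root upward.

F♯ A♯ C𝄪 E G♯

F#+9: dominant ninth sharp five on F♯.
- root: F♯
- major 3rd: A♯
- augmented 5th: C𝄪
- minor 7th: E
- major 9th: G♯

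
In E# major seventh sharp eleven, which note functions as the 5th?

B-sharp

Root of E# major seventh sharp eleven = E-sharp. The 5th is a perfect 5th: E-sharp up a perfect 5th → B-sharp.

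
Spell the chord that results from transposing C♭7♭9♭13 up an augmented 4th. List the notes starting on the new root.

Transposed root: Cb → F (augmented 4th up). So we spell F dominant seventh flat nine flat thirteen:
F — root
A — major 3rd
C — perfect 5th
Eb — minor 7th
Gb — minor 9th
Db — minor 13th

F A C Eb Gb Db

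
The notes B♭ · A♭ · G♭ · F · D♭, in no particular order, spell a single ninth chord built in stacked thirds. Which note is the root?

G♭

Arranged so that each adjacent pair is a third by letter name: G♭ – B♭ – D♭ – F – A♭.
The bottom of that stack, G♭, is the root (this is G♭ major ninth).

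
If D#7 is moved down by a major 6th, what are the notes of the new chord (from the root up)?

F#  A#  C#  E

D# down a major 6th → F#. New chord: F# dominant seventh.
F# — root
A# — major 3rd
C# — perfect 5th
E — minor 7th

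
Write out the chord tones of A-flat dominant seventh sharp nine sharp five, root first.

Ab, C, E, Gb, B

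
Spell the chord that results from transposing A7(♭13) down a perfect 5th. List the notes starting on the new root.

Transposed root: A → D (perfect 5th down). So we spell D dominant seventh flat thirteen:
- root: D
- major 3rd: F#
- perfect 5th: A
- minor 7th: C
- minor 13th: Bb

D – F# – A – C – Bb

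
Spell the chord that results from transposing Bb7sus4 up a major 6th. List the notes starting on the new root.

A major 6th up from Bb is G, so the new chord is G dominant seventh suspended fourth.
G — root
C — perfect 4th
D — perfect 5th
F — minor 7th

G  C  D  F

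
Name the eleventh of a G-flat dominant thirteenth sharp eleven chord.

G-flat dominant thirteenth sharp eleven is built on G♭; its 11th is an augmented 11th above the root.
A fourth above G uses the letter C, and the augmented 11th above G♭ is C.

C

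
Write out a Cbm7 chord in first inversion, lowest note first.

Cbm7 = Cb–Ebb–Gb–Bbb; first inversion → third (Ebb) lowest.

Ebb, Gb, Bbb, Cb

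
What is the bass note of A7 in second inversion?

E

A7 in root position is A–C#–E–G.
Second inversion places the fifth in the bass, which is E.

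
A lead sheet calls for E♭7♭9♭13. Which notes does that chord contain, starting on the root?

Eb, G, Bb, Db, Fb, Cb

E♭7♭9♭13 is a dominant seventh flat nine flat thirteen built on Eb.
root → Eb
3rd (major 3rd) → G
5th (perfect 5th) → Bb
7th (minor 7th) → Db
9th (minor 9th) → Fb
13th (minor 13th) → Cb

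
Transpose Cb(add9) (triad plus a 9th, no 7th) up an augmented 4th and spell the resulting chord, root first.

F – A – C – G

Transposed root: Cb → F (augmented 4th up). So we spell F added-ninth:
root → F
3rd (major 3rd) → A
5th (perfect 5th) → C
9th (major 9th) → G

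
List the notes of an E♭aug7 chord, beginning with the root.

Eb G B Db

E♭aug7 is an augmented seventh built on Eb.
Root: Eb
Major 3rd (3rd): G
Augmented 5th (5th): B
Minor 7th (7th): Db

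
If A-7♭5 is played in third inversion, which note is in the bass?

G

A-7♭5 in root position is A–C–Eb–G.
Third inversion places the seventh in the bass, which is G.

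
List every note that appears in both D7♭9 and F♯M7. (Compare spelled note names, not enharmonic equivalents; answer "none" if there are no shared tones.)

D7♭9 = D, F♯, A, C, E♭.
F♯M7 = F♯, A♯, C♯, E♯.
Shared: F♯.

F♯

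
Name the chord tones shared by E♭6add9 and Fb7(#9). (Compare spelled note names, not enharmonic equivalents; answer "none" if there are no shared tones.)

G

E♭6add9: Eb G Bb C F
Fb7(#9): Fb Ab Cb Ebb G
Common to both → G.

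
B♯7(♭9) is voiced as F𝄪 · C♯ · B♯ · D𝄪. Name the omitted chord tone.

A♯

The full B♯7(♭9) chord is B♯, D𝄪, F𝄪, A♯, C♯.
Comparing with the voicing, the minor 7th (7th) — A♯ — is absent.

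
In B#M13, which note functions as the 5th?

F##

Root of B#M13 = B#. The 5th is a perfect 5th: B# up a perfect 5th → F##.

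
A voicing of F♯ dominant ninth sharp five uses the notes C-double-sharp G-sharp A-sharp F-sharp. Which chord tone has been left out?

F♯ dominant ninth sharp five = F-sharp, A-sharp, C-double-sharp, E, G-sharp. The voicing lacks the 7th (minor 7th), E.

E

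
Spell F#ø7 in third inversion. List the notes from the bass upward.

E, F#, A, C

F#ø7 = F#–A–C–E; third inversion → seventh (E) lowest.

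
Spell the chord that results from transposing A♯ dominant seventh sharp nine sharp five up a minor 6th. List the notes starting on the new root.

A-sharp up a minor 6th → F-sharp. New chord: F-sharp dominant seventh sharp nine sharp five.
root → F-sharp
3rd (major 3rd) → A-sharp
5th (augmented 5th) → C-double-sharp
7th (minor 7th) → E
9th (augmented 9th) → G-double-sharp

F-sharp A-sharp C-double-sharp E G-double-sharp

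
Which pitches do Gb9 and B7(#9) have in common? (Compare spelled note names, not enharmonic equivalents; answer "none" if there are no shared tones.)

none

Gb9 = Gb, Bb, Db, Fb, Ab.
B7(#9) = B, D#, F#, A, C##.
Shared: none.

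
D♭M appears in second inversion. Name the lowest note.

Ab

D♭M in root position is Db–F–Ab.
Second inversion places the fifth in the bass, which is Ab.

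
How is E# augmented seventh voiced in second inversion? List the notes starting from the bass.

B-double-sharp, D-sharp, E-sharp, G-double-sharp

In root position, E# augmented seventh is E-sharp–G-double-sharp–B-double-sharp–D-sharp.
Second inversion puts the fifth (B-double-sharp) in the bass.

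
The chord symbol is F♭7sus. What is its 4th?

F♭7sus is built on Fb; its 4th is a perfect 4th above the root.
A fourth above F uses the letter B, and the perfect 4th above Fb is Bbb.

Bbb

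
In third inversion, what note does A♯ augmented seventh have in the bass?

A♯ augmented seventh = A#–C##–E##–G#. Third inversion → seventh in the bass = G#.

G#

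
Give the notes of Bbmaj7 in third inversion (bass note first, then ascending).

A, Bb, D, F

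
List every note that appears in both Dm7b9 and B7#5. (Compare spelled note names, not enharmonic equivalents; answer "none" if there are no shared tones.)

Dm7b9 = D, F, A, C, Eb.
B7#5 = B, D#, F##, A.
Shared: A.

A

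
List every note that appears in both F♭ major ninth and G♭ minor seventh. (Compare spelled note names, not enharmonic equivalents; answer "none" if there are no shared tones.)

F-flat  G-flat

F♭ major ninth: F-flat A-flat C-flat E-flat G-flat
G♭ minor seventh: G-flat B-double-flat D-flat F-flat
Common to both → F-flat, G-flat.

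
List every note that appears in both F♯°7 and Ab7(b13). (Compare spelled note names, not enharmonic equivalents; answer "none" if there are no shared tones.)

F♯°7 = F♯, A, C, E♭.
Ab7(b13) = A♭, C, E♭, G♭, F♭.
Shared: C, E♭.

C, E♭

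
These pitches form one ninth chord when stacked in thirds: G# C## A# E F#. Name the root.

Arranged so that each adjacent pair is a third by letter name: F# – A# – C## – E – G#.
The bottom of that stack, F#, is the root (this is F# dominant ninth sharp five).

F#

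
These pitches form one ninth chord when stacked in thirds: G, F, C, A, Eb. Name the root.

Stacking in thirds gives F – A – C – Eb – G, so F is the root — F dominant ninth.

F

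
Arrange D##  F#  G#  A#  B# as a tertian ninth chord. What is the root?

Stacking in thirds gives G# – B# – D## – F# – A#, so G# is the root — G# dominant ninth sharp five.

G#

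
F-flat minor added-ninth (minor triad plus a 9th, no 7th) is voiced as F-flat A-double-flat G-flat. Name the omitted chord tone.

The full F-flat minor added-ninth chord is F-flat, A-double-flat, C-flat, G-flat.
Comparing with the voicing, the perfect 5th (5th) — C-flat — is absent.

C-flat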